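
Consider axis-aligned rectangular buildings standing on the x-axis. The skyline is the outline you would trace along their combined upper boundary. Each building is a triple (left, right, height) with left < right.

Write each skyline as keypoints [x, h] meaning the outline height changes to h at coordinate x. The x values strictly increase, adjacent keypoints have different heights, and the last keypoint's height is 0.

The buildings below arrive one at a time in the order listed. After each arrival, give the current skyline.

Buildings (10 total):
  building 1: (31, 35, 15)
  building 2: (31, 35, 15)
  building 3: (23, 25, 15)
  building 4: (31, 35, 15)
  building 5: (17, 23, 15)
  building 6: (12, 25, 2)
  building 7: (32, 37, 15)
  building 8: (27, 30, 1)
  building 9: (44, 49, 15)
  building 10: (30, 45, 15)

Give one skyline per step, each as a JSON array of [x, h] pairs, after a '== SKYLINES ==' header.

== SKYLINES ==
[[31,15],[35,0]]
[[31,15],[35,0]]
[[23,15],[25,0],[31,15],[35,0]]
[[23,15],[25,0],[31,15],[35,0]]
[[17,15],[25,0],[31,15],[35,0]]
[[12,2],[17,15],[25,0],[31,15],[35,0]]
[[12,2],[17,15],[25,0],[31,15],[37,0]]
[[12,2],[17,15],[25,0],[27,1],[30,0],[31,15],[37,0]]
[[12,2],[17,15],[25,0],[27,1],[30,0],[31,15],[37,0],[44,15],[49,0]]
[[12,2],[17,15],[25,0],[27,1],[30,15],[49,0]]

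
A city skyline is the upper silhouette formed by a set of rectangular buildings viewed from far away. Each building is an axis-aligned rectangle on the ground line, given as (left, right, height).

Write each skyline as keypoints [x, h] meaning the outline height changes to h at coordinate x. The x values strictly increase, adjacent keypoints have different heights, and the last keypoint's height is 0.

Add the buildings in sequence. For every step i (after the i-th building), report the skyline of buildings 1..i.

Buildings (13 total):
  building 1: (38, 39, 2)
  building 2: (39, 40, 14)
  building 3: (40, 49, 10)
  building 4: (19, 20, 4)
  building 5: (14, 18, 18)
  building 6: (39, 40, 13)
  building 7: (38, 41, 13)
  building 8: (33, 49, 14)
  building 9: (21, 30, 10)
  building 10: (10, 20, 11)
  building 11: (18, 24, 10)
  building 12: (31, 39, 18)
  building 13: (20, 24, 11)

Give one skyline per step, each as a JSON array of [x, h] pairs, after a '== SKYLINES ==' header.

== SKYLINES ==
[[38,2],[39,0]]
[[38,2],[39,14],[40,0]]
[[38,2],[39,14],[40,10],[49,0]]
[[19,4],[20,0],[38,2],[39,14],[40,10],[49,0]]
[[14,18],[18,0],[19,4],[20,0],[38,2],[39,14],[40,10],[49,0]]
[[14,18],[18,0],[19,4],[20,0],[38,2],[39,14],[40,10],[49,0]]
[[14,18],[18,0],[19,4],[20,0],[38,13],[39,14],[40,13],[41,10],[49,0]]
[[14,18],[18,0],[19,4],[20,0],[33,14],[49,0]]
[[14,18],[18,0],[19,4],[20,0],[21,10],[30,0],[33,14],[49,0]]
[[10,11],[14,18],[18,11],[20,0],[21,10],[30,0],[33,14],[49,0]]
[[10,11],[14,18],[18,11],[20,10],[30,0],[33,14],[49,0]]
[[10,11],[14,18],[18,11],[20,10],[30,0],[31,18],[39,14],[49,0]]
[[10,11],[14,18],[18,11],[24,10],[30,0],[31,18],[39,14],[49,0]]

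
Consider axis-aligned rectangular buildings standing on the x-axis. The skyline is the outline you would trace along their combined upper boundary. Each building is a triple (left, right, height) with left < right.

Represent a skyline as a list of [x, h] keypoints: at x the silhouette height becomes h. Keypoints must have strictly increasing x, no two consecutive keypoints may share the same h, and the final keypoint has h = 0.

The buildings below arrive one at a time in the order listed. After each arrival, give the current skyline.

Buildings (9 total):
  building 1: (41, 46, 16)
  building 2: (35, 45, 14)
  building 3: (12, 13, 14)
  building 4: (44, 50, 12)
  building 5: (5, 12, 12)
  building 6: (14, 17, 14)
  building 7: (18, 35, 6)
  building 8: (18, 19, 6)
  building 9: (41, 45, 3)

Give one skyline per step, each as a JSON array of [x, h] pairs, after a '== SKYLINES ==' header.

== SKYLINES ==
[[41,16],[46,0]]
[[35,14],[41,16],[46,0]]
[[12,14],[13,0],[35,14],[41,16],[46,0]]
[[12,14],[13,0],[35,14],[41,16],[46,12],[50,0]]
[[5,12],[12,14],[13,0],[35,14],[41,16],[46,12],[50,0]]
[[5,12],[12,14],[13,0],[14,14],[17,0],[35,14],[41,16],[46,12],[50,0]]
[[5,12],[12,14],[13,0],[14,14],[17,0],[18,6],[35,14],[41,16],[46,12],[50,0]]
[[5,12],[12,14],[13,0],[14,14],[17,0],[18,6],[35,14],[41,16],[46,12],[50,0]]
[[5,12],[12,14],[13,0],[14,14],[17,0],[18,6],[35,14],[41,16],[46,12],[50,0]]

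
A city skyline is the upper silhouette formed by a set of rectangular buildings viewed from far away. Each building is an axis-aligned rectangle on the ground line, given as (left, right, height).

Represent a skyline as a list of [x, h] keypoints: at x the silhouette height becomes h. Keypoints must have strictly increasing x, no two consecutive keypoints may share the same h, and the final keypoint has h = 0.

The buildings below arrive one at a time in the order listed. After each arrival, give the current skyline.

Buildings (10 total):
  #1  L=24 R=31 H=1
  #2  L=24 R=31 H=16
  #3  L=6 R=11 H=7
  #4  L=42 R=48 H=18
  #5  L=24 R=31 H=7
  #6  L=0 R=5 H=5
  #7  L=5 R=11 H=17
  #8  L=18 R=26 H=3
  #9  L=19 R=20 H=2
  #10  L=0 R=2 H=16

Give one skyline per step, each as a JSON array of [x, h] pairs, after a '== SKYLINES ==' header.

== SKYLINES ==
[[24,1],[31,0]]
[[24,16],[31,0]]
[[6,7],[11,0],[24,16],[31,0]]
[[6,7],[11,0],[24,16],[31,0],[42,18],[48,0]]
[[6,7],[11,0],[24,16],[31,0],[42,18],[48,0]]
[[0,5],[5,0],[6,7],[11,0],[24,16],[31,0],[42,18],[48,0]]
[[0,5],[5,17],[11,0],[24,16],[31,0],[42,18],[48,0]]
[[0,5],[5,17],[11,0],[18,3],[24,16],[31,0],[42,18],[48,0]]
[[0,5],[5,17],[11,0],[18,3],[24,16],[31,0],[42,18],[48,0]]
[[0,16],[2,5],[5,17],[11,0],[18,3],[24,16],[31,0],[42,18],[48,0]]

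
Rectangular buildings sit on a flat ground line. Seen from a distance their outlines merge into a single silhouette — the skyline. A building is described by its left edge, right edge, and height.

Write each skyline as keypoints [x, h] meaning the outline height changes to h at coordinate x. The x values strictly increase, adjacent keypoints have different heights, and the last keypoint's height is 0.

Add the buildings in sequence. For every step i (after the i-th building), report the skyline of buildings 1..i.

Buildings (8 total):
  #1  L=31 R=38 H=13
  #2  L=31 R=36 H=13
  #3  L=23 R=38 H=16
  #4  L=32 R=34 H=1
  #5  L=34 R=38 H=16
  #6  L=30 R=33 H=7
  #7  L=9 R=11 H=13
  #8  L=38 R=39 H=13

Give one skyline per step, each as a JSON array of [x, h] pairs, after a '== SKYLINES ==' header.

== SKYLINES ==
[[31,13],[38,0]]
[[31,13],[38,0]]
[[23,16],[38,0]]
[[23,16],[38,0]]
[[23,16],[38,0]]
[[23,16],[38,0]]
[[9,13],[11,0],[23,16],[38,0]]
[[9,13],[11,0],[23,16],[38,13],[39,0]]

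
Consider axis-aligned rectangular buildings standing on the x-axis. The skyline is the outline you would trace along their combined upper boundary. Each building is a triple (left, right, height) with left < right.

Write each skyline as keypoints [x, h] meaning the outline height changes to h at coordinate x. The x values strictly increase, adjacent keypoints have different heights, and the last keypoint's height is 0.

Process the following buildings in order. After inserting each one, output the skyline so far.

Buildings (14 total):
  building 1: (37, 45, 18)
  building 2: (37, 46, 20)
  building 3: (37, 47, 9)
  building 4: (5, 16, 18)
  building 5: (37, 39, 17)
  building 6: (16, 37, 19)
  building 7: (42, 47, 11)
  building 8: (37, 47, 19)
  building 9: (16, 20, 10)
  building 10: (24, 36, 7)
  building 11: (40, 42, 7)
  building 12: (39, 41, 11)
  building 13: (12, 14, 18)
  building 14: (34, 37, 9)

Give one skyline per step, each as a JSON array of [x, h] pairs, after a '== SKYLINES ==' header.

== SKYLINES ==
[[37,18],[45,0]]
[[37,20],[46,0]]
[[37,20],[46,9],[47,0]]
[[5,18],[16,0],[37,20],[46,9],[47,0]]
[[5,18],[16,0],[37,20],[46,9],[47,0]]
[[5,18],[16,19],[37,20],[46,9],[47,0]]
[[5,18],[16,19],[37,20],[46,11],[47,0]]
[[5,18],[16,19],[37,20],[46,19],[47,0]]
[[5,18],[16,19],[37,20],[46,19],[47,0]]
[[5,18],[16,19],[37,20],[46,19],[47,0]]
[[5,18],[16,19],[37,20],[46,19],[47,0]]
[[5,18],[16,19],[37,20],[46,19],[47,0]]
[[5,18],[16,19],[37,20],[46,19],[47,0]]
[[5,18],[16,19],[37,20],[46,19],[47,0]]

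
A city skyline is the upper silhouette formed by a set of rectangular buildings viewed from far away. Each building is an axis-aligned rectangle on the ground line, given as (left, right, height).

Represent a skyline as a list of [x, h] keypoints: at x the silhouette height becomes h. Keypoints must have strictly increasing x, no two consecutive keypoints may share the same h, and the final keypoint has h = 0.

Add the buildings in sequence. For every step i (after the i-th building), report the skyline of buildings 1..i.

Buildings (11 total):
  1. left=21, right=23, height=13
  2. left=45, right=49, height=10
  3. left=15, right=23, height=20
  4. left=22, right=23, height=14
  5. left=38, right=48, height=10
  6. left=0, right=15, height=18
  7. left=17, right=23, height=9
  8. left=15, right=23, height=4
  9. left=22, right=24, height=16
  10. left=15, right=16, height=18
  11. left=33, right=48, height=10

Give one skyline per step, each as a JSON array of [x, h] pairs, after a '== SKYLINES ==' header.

== SKYLINES ==
[[21,13],[23,0]]
[[21,13],[23,0],[45,10],[49,0]]
[[15,20],[23,0],[45,10],[49,0]]
[[15,20],[23,0],[45,10],[49,0]]
[[15,20],[23,0],[38,10],[49,0]]
[[0,18],[15,20],[23,0],[38,10],[49,0]]
[[0,18],[15,20],[23,0],[38,10],[49,0]]
[[0,18],[15,20],[23,0],[38,10],[49,0]]
[[0,18],[15,20],[23,16],[24,0],[38,10],[49,0]]
[[0,18],[15,20],[23,16],[24,0],[38,10],[49,0]]
[[0,18],[15,20],[23,16],[24,0],[33,10],[49,0]]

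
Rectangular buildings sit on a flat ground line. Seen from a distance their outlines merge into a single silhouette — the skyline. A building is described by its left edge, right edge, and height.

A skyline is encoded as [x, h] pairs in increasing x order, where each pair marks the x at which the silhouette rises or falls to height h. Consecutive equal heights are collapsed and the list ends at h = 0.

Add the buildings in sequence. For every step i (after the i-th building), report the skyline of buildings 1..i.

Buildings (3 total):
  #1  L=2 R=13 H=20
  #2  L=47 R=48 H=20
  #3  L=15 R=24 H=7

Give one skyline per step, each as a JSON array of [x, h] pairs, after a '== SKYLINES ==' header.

== SKYLINES ==
[[2,20],[13,0]]
[[2,20],[13,0],[47,20],[48,0]]
[[2,20],[13,0],[15,7],[24,0],[47,20],[48,0]]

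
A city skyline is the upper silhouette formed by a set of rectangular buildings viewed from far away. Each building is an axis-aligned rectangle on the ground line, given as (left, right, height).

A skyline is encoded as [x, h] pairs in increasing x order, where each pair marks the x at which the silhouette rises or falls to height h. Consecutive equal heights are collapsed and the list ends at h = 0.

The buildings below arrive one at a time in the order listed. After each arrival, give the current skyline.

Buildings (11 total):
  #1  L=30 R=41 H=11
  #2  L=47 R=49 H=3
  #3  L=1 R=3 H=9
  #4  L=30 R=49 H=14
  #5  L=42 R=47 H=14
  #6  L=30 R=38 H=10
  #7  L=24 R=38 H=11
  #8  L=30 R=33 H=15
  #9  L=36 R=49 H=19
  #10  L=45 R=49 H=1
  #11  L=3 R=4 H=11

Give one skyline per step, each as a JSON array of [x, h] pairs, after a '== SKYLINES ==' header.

== SKYLINES ==
[[30,11],[41,0]]
[[30,11],[41,0],[47,3],[49,0]]
[[1,9],[3,0],[30,11],[41,0],[47,3],[49,0]]
[[1,9],[3,0],[30,14],[49,0]]
[[1,9],[3,0],[30,14],[49,0]]
[[1,9],[3,0],[30,14],[49,0]]
[[1,9],[3,0],[24,11],[30,14],[49,0]]
[[1,9],[3,0],[24,11],[30,15],[33,14],[49,0]]
[[1,9],[3,0],[24,11],[30,15],[33,14],[36,19],[49,0]]
[[1,9],[3,0],[24,11],[30,15],[33,14],[36,19],[49,0]]
[[1,9],[3,11],[4,0],[24,11],[30,15],[33,14],[36,19],[49,0]]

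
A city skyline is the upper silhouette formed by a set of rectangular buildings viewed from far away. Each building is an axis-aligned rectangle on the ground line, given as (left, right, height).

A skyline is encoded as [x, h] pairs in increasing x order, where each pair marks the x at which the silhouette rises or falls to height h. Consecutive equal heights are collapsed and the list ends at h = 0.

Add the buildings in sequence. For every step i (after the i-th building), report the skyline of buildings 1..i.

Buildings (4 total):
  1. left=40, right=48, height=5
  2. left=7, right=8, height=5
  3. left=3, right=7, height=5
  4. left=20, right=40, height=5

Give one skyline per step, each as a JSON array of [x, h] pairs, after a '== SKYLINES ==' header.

== SKYLINES ==
[[40,5],[48,0]]
[[7,5],[8,0],[40,5],[48,0]]
[[3,5],[8,0],[40,5],[48,0]]
[[3,5],[8,0],[20,5],[48,0]]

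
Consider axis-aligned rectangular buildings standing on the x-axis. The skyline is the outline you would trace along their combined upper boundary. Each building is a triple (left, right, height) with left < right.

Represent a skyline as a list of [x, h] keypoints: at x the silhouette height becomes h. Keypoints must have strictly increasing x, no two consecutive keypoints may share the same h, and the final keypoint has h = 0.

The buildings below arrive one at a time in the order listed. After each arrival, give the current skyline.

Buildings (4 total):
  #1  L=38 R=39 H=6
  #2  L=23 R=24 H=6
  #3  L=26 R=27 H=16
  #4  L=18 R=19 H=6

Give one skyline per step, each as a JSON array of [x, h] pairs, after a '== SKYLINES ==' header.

== SKYLINES ==
[[38,6],[39,0]]
[[23,6],[24,0],[38,6],[39,0]]
[[23,6],[24,0],[26,16],[27,0],[38,6],[39,0]]
[[18,6],[19,0],[23,6],[24,0],[26,16],[27,0],[38,6],[39,0]]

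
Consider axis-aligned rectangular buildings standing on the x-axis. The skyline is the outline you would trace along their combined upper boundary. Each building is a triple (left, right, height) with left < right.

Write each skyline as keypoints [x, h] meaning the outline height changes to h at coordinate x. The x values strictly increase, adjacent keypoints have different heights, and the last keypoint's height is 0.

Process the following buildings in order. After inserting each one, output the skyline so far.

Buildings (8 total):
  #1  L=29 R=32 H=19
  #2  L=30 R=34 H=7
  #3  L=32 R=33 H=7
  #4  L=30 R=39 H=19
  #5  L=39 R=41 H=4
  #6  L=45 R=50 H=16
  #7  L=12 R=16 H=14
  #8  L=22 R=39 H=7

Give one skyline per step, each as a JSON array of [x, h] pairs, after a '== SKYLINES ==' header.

== SKYLINES ==
[[29,19],[32,0]]
[[29,19],[32,7],[34,0]]
[[29,19],[32,7],[34,0]]
[[29,19],[39,0]]
[[29,19],[39,4],[41,0]]
[[29,19],[39,4],[41,0],[45,16],[50,0]]
[[12,14],[16,0],[29,19],[39,4],[41,0],[45,16],[50,0]]
[[12,14],[16,0],[22,7],[29,19],[39,4],[41,0],[45,16],[50,0]]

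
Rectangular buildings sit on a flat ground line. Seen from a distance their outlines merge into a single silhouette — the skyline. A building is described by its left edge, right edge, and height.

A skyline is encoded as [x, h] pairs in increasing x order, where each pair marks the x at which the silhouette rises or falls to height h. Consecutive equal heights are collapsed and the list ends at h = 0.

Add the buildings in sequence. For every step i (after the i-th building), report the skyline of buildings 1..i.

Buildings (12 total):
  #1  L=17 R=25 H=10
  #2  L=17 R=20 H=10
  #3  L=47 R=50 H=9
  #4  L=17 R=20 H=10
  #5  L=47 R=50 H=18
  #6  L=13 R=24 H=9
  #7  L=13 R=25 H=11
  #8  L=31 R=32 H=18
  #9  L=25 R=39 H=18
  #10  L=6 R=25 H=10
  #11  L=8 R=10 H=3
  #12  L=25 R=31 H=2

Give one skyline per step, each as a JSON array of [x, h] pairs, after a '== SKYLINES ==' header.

== SKYLINES ==
[[17,10],[25,0]]
[[17,10],[25,0]]
[[17,10],[25,0],[47,9],[50,0]]
[[17,10],[25,0],[47,9],[50,0]]
[[17,10],[25,0],[47,18],[50,0]]
[[13,9],[17,10],[25,0],[47,18],[50,0]]
[[13,11],[25,0],[47,18],[50,0]]
[[13,11],[25,0],[31,18],[32,0],[47,18],[50,0]]
[[13,11],[25,18],[39,0],[47,18],[50,0]]
[[6,10],[13,11],[25,18],[39,0],[47,18],[50,0]]
[[6,10],[13,11],[25,18],[39,0],[47,18],[50,0]]
[[6,10],[13,11],[25,18],[39,0],[47,18],[50,0]]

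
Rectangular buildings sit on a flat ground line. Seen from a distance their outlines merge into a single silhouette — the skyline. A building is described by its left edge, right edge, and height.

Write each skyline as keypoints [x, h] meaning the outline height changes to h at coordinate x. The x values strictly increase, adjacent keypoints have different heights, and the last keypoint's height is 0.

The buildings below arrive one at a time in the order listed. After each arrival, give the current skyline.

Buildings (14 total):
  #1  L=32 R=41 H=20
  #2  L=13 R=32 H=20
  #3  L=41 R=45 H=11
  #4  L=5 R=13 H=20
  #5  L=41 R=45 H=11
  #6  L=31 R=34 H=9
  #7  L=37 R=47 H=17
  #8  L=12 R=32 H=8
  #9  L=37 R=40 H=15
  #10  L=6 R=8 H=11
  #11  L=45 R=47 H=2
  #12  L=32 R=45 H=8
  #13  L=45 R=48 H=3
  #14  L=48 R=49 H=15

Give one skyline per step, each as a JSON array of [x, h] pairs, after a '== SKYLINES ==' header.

== SKYLINES ==
[[32,20],[41,0]]
[[13,20],[41,0]]
[[13,20],[41,11],[45,0]]
[[5,20],[41,11],[45,0]]
[[5,20],[41,11],[45,0]]
[[5,20],[41,11],[45,0]]
[[5,20],[41,17],[47,0]]
[[5,20],[41,17],[47,0]]
[[5,20],[41,17],[47,0]]
[[5,20],[41,17],[47,0]]
[[5,20],[41,17],[47,0]]
[[5,20],[41,17],[47,0]]
[[5,20],[41,17],[47,3],[48,0]]
[[5,20],[41,17],[47,3],[48,15],[49,0]]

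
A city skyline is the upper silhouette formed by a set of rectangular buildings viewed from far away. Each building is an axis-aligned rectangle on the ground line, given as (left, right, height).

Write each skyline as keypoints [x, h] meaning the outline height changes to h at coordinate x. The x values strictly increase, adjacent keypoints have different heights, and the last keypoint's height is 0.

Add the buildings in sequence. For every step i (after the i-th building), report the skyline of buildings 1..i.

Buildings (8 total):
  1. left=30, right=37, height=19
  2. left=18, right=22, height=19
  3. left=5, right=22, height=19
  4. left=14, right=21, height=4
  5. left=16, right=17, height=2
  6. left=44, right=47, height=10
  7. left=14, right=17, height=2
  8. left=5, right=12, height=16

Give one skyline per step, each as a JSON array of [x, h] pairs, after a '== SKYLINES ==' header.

== SKYLINES ==
[[30,19],[37,0]]
[[18,19],[22,0],[30,19],[37,0]]
[[5,19],[22,0],[30,19],[37,0]]
[[5,19],[22,0],[30,19],[37,0]]
[[5,19],[22,0],[30,19],[37,0]]
[[5,19],[22,0],[30,19],[37,0],[44,10],[47,0]]
[[5,19],[22,0],[30,19],[37,0],[44,10],[47,0]]
[[5,19],[22,0],[30,19],[37,0],[44,10],[47,0]]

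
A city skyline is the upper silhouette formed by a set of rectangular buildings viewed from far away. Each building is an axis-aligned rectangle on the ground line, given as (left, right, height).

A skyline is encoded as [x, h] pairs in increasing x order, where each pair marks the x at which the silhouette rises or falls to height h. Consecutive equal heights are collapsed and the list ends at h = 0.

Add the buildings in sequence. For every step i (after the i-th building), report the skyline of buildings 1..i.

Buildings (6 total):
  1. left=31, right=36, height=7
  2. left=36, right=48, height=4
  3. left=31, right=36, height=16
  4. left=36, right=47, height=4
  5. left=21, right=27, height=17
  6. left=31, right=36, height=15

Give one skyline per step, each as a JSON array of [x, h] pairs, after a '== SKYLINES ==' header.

== SKYLINES ==
[[31,7],[36,0]]
[[31,7],[36,4],[48,0]]
[[31,16],[36,4],[48,0]]
[[31,16],[36,4],[48,0]]
[[21,17],[27,0],[31,16],[36,4],[48,0]]
[[21,17],[27,0],[31,16],[36,4],[48,0]]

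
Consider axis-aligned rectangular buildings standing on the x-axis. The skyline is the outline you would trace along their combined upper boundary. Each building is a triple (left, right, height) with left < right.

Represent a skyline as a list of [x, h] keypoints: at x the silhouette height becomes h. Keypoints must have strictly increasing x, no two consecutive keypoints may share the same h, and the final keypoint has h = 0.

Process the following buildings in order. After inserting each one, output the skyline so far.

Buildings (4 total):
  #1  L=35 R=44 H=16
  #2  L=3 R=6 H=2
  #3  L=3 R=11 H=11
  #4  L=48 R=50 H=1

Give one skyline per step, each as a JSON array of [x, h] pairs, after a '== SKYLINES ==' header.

== SKYLINES ==
[[35,16],[44,0]]
[[3,2],[6,0],[35,16],[44,0]]
[[3,11],[11,0],[35,16],[44,0]]
[[3,11],[11,0],[35,16],[44,0],[48,1],[50,0]]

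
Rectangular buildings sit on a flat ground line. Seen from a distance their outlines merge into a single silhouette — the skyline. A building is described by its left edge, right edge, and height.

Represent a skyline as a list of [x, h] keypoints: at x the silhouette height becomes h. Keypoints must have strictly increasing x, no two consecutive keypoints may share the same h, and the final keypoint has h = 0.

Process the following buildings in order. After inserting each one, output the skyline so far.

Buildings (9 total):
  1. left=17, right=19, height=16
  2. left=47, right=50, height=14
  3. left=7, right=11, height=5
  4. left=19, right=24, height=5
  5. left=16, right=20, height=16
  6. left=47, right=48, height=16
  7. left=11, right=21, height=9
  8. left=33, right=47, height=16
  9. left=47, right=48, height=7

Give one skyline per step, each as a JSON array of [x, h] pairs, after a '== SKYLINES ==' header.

== SKYLINES ==
[[17,16],[19,0]]
[[17,16],[19,0],[47,14],[50,0]]
[[7,5],[11,0],[17,16],[19,0],[47,14],[50,0]]
[[7,5],[11,0],[17,16],[19,5],[24,0],[47,14],[50,0]]
[[7,5],[11,0],[16,16],[20,5],[24,0],[47,14],[50,0]]
[[7,5],[11,0],[16,16],[20,5],[24,0],[47,16],[48,14],[50,0]]
[[7,5],[11,9],[16,16],[20,9],[21,5],[24,0],[47,16],[48,14],[50,0]]
[[7,5],[11,9],[16,16],[20,9],[21,5],[24,0],[33,16],[48,14],[50,0]]
[[7,5],[11,9],[16,16],[20,9],[21,5],[24,0],[33,16],[48,14],[50,0]]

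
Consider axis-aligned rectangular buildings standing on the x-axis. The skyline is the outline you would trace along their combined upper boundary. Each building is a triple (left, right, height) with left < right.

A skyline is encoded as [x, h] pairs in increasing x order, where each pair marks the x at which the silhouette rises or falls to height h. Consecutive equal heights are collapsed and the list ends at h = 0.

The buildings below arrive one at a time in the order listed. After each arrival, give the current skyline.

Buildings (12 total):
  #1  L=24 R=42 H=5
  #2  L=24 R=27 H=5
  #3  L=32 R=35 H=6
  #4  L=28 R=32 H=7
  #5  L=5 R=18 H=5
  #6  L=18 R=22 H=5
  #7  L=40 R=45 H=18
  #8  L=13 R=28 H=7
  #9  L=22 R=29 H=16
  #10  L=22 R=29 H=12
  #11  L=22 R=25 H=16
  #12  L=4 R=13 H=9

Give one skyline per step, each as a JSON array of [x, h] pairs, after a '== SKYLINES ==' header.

== SKYLINES ==
[[24,5],[42,0]]
[[24,5],[42,0]]
[[24,5],[32,6],[35,5],[42,0]]
[[24,5],[28,7],[32,6],[35,5],[42,0]]
[[5,5],[18,0],[24,5],[28,7],[32,6],[35,5],[42,0]]
[[5,5],[22,0],[24,5],[28,7],[32,6],[35,5],[42,0]]
[[5,5],[22,0],[24,5],[28,7],[32,6],[35,5],[40,18],[45,0]]
[[5,5],[13,7],[32,6],[35,5],[40,18],[45,0]]
[[5,5],[13,7],[22,16],[29,7],[32,6],[35,5],[40,18],[45,0]]
[[5,5],[13,7],[22,16],[29,7],[32,6],[35,5],[40,18],[45,0]]
[[5,5],[13,7],[22,16],[29,7],[32,6],[35,5],[40,18],[45,0]]
[[4,9],[13,7],[22,16],[29,7],[32,6],[35,5],[40,18],[45,0]]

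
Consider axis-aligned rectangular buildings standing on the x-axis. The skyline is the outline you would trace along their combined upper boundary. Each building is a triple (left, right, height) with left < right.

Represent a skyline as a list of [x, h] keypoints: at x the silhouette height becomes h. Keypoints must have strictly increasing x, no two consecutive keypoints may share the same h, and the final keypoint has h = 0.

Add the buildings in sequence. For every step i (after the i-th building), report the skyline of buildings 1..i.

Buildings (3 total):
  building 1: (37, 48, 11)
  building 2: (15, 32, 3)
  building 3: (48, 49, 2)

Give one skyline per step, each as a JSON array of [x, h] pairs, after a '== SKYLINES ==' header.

== SKYLINES ==
[[37,11],[48,0]]
[[15,3],[32,0],[37,11],[48,0]]
[[15,3],[32,0],[37,11],[48,2],[49,0]]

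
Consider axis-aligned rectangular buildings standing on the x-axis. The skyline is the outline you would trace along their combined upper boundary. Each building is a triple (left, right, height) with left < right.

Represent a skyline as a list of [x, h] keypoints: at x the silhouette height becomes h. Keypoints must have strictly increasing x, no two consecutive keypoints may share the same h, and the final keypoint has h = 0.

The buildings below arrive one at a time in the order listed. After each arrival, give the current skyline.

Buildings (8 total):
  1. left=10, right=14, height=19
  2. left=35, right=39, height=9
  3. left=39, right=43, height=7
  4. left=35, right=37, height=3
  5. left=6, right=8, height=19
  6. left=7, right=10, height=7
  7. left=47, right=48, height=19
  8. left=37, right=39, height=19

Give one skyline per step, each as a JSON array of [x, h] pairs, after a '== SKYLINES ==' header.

== SKYLINES ==
[[10,19],[14,0]]
[[10,19],[14,0],[35,9],[39,0]]
[[10,19],[14,0],[35,9],[39,7],[43,0]]
[[10,19],[14,0],[35,9],[39,7],[43,0]]
[[6,19],[8,0],[10,19],[14,0],[35,9],[39,7],[43,0]]
[[6,19],[8,7],[10,19],[14,0],[35,9],[39,7],[43,0]]
[[6,19],[8,7],[10,19],[14,0],[35,9],[39,7],[43,0],[47,19],[48,0]]
[[6,19],[8,7],[10,19],[14,0],[35,9],[37,19],[39,7],[43,0],[47,19],[48,0]]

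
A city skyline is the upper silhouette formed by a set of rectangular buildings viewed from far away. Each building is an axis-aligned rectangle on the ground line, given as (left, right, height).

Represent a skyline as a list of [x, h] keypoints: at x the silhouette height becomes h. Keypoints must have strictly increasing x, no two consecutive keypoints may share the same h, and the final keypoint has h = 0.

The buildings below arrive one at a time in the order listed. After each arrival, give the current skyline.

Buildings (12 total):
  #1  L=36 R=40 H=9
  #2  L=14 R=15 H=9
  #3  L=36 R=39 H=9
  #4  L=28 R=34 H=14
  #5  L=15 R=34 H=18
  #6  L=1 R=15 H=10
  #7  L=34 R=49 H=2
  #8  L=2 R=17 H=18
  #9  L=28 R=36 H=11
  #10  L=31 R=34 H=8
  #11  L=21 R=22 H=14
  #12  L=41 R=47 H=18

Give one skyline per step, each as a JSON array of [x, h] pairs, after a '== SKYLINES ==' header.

== SKYLINES ==
[[36,9],[40,0]]
[[14,9],[15,0],[36,9],[40,0]]
[[14,9],[15,0],[36,9],[40,0]]
[[14,9],[15,0],[28,14],[34,0],[36,9],[40,0]]
[[14,9],[15,18],[34,0],[36,9],[40,0]]
[[1,10],[15,18],[34,0],[36,9],[40,0]]
[[1,10],[15,18],[34,2],[36,9],[40,2],[49,0]]
[[1,10],[2,18],[34,2],[36,9],[40,2],[49,0]]
[[1,10],[2,18],[34,11],[36,9],[40,2],[49,0]]
[[1,10],[2,18],[34,11],[36,9],[40,2],[49,0]]
[[1,10],[2,18],[34,11],[36,9],[40,2],[49,0]]
[[1,10],[2,18],[34,11],[36,9],[40,2],[41,18],[47,2],[49,0]]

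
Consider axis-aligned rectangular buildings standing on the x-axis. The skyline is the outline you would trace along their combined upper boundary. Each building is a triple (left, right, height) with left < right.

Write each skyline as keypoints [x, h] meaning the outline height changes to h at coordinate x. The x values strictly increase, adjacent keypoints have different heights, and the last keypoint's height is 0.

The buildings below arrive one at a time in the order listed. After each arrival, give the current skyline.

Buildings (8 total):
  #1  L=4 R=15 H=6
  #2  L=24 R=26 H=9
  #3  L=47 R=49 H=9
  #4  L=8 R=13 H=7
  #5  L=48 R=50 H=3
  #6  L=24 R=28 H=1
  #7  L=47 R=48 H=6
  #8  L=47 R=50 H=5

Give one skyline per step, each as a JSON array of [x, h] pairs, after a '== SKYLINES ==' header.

== SKYLINES ==
[[4,6],[15,0]]
[[4,6],[15,0],[24,9],[26,0]]
[[4,6],[15,0],[24,9],[26,0],[47,9],[49,0]]
[[4,6],[8,7],[13,6],[15,0],[24,9],[26,0],[47,9],[49,0]]
[[4,6],[8,7],[13,6],[15,0],[24,9],[26,0],[47,9],[49,3],[50,0]]
[[4,6],[8,7],[13,6],[15,0],[24,9],[26,1],[28,0],[47,9],[49,3],[50,0]]
[[4,6],[8,7],[13,6],[15,0],[24,9],[26,1],[28,0],[47,9],[49,3],[50,0]]
[[4,6],[8,7],[13,6],[15,0],[24,9],[26,1],[28,0],[47,9],[49,5],[50,0]]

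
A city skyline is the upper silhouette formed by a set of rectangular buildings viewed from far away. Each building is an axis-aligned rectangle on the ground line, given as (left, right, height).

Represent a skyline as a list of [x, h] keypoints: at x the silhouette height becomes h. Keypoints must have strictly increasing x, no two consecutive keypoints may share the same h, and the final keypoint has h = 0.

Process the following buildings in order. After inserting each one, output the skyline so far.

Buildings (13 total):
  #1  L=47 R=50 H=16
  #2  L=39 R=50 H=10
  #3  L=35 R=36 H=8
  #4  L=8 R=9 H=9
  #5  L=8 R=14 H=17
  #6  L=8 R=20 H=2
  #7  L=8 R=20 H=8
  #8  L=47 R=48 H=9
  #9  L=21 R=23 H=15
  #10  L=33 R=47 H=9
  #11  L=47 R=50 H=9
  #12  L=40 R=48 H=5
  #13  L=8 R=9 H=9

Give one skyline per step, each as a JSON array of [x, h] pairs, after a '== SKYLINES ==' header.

== SKYLINES ==
[[47,16],[50,0]]
[[39,10],[47,16],[50,0]]
[[35,8],[36,0],[39,10],[47,16],[50,0]]
[[8,9],[9,0],[35,8],[36,0],[39,10],[47,16],[50,0]]
[[8,17],[14,0],[35,8],[36,0],[39,10],[47,16],[50,0]]
[[8,17],[14,2],[20,0],[35,8],[36,0],[39,10],[47,16],[50,0]]
[[8,17],[14,8],[20,0],[35,8],[36,0],[39,10],[47,16],[50,0]]
[[8,17],[14,8],[20,0],[35,8],[36,0],[39,10],[47,16],[50,0]]
[[8,17],[14,8],[20,0],[21,15],[23,0],[35,8],[36,0],[39,10],[47,16],[50,0]]
[[8,17],[14,8],[20,0],[21,15],[23,0],[33,9],[39,10],[47,16],[50,0]]
[[8,17],[14,8],[20,0],[21,15],[23,0],[33,9],[39,10],[47,16],[50,0]]
[[8,17],[14,8],[20,0],[21,15],[23,0],[33,9],[39,10],[47,16],[50,0]]
[[8,17],[14,8],[20,0],[21,15],[23,0],[33,9],[39,10],[47,16],[50,0]]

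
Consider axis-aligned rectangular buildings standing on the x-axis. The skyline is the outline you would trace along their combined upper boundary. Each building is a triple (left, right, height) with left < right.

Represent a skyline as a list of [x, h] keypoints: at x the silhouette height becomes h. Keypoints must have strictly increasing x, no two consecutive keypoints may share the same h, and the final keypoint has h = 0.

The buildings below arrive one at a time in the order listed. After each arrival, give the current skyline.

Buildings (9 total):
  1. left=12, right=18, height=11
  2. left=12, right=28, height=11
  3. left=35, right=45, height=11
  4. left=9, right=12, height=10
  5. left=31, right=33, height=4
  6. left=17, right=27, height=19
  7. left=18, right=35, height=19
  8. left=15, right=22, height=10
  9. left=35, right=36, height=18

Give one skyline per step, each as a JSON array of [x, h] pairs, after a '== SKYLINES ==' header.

== SKYLINES ==
[[12,11],[18,0]]
[[12,11],[28,0]]
[[12,11],[28,0],[35,11],[45,0]]
[[9,10],[12,11],[28,0],[35,11],[45,0]]
[[9,10],[12,11],[28,0],[31,4],[33,0],[35,11],[45,0]]
[[9,10],[12,11],[17,19],[27,11],[28,0],[31,4],[33,0],[35,11],[45,0]]
[[9,10],[12,11],[17,19],[35,11],[45,0]]
[[9,10],[12,11],[17,19],[35,11],[45,0]]
[[9,10],[12,11],[17,19],[35,18],[36,11],[45,0]]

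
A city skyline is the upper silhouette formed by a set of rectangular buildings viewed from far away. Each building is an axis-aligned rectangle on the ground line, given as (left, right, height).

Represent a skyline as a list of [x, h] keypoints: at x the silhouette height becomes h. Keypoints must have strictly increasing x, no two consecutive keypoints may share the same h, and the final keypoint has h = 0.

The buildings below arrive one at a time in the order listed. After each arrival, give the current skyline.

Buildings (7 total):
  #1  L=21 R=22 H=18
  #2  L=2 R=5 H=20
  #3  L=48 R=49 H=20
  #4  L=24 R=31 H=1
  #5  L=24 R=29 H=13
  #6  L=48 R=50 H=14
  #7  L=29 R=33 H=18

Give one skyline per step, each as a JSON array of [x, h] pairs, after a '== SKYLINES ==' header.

== SKYLINES ==
[[21,18],[22,0]]
[[2,20],[5,0],[21,18],[22,0]]
[[2,20],[5,0],[21,18],[22,0],[48,20],[49,0]]
[[2,20],[5,0],[21,18],[22,0],[24,1],[31,0],[48,20],[49,0]]
[[2,20],[5,0],[21,18],[22,0],[24,13],[29,1],[31,0],[48,20],[49,0]]
[[2,20],[5,0],[21,18],[22,0],[24,13],[29,1],[31,0],[48,20],[49,14],[50,0]]
[[2,20],[5,0],[21,18],[22,0],[24,13],[29,18],[33,0],[48,20],[49,14],[50,0]]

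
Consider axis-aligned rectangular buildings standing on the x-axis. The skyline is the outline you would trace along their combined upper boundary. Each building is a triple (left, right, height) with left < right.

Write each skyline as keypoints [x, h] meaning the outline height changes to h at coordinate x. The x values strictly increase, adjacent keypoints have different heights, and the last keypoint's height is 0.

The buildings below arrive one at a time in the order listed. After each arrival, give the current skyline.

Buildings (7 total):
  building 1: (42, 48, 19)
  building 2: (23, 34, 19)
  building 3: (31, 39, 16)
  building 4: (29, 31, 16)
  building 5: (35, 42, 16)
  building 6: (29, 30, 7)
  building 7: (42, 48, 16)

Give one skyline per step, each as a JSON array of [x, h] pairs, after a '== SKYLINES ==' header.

== SKYLINES ==
[[42,19],[48,0]]
[[23,19],[34,0],[42,19],[48,0]]
[[23,19],[34,16],[39,0],[42,19],[48,0]]
[[23,19],[34,16],[39,0],[42,19],[48,0]]
[[23,19],[34,16],[42,19],[48,0]]
[[23,19],[34,16],[42,19],[48,0]]
[[23,19],[34,16],[42,19],[48,0]]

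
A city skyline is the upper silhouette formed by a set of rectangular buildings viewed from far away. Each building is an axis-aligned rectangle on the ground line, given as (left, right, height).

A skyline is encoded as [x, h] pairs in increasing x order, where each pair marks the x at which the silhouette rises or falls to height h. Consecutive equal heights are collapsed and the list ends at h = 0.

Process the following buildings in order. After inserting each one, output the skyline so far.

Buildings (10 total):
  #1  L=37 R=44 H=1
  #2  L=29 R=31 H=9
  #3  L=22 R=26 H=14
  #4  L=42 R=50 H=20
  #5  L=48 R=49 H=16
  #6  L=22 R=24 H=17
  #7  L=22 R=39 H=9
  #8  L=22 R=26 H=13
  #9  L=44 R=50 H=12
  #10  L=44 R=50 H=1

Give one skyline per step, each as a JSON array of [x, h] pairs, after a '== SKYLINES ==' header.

== SKYLINES ==
[[37,1],[44,0]]
[[29,9],[31,0],[37,1],[44,0]]
[[22,14],[26,0],[29,9],[31,0],[37,1],[44,0]]
[[22,14],[26,0],[29,9],[31,0],[37,1],[42,20],[50,0]]
[[22,14],[26,0],[29,9],[31,0],[37,1],[42,20],[50,0]]
[[22,17],[24,14],[26,0],[29,9],[31,0],[37,1],[42,20],[50,0]]
[[22,17],[24,14],[26,9],[39,1],[42,20],[50,0]]
[[22,17],[24,14],[26,9],[39,1],[42,20],[50,0]]
[[22,17],[24,14],[26,9],[39,1],[42,20],[50,0]]
[[22,17],[24,14],[26,9],[39,1],[42,20],[50,0]]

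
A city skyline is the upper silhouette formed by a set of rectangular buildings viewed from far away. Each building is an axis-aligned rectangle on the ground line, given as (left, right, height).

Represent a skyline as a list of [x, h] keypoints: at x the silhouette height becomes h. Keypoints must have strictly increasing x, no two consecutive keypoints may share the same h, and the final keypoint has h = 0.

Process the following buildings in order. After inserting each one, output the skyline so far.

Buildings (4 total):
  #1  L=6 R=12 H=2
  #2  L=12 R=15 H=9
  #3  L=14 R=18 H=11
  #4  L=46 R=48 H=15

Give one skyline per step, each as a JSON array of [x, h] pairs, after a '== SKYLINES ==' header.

== SKYLINES ==
[[6,2],[12,0]]
[[6,2],[12,9],[15,0]]
[[6,2],[12,9],[14,11],[18,0]]
[[6,2],[12,9],[14,11],[18,0],[46,15],[48,0]]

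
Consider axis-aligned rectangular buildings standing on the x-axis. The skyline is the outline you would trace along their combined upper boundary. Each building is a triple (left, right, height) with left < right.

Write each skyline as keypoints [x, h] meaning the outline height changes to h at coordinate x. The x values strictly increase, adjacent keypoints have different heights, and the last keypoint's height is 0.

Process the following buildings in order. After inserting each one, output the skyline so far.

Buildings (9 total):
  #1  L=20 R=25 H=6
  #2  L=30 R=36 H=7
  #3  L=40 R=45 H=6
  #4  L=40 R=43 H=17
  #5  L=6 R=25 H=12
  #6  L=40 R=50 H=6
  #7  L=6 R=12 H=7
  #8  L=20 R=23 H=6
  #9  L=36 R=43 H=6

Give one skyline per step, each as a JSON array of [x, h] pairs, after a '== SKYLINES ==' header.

== SKYLINES ==
[[20,6],[25,0]]
[[20,6],[25,0],[30,7],[36,0]]
[[20,6],[25,0],[30,7],[36,0],[40,6],[45,0]]
[[20,6],[25,0],[30,7],[36,0],[40,17],[43,6],[45,0]]
[[6,12],[25,0],[30,7],[36,0],[40,17],[43,6],[45,0]]
[[6,12],[25,0],[30,7],[36,0],[40,17],[43,6],[50,0]]
[[6,12],[25,0],[30,7],[36,0],[40,17],[43,6],[50,0]]
[[6,12],[25,0],[30,7],[36,0],[40,17],[43,6],[50,0]]
[[6,12],[25,0],[30,7],[36,6],[40,17],[43,6],[50,0]]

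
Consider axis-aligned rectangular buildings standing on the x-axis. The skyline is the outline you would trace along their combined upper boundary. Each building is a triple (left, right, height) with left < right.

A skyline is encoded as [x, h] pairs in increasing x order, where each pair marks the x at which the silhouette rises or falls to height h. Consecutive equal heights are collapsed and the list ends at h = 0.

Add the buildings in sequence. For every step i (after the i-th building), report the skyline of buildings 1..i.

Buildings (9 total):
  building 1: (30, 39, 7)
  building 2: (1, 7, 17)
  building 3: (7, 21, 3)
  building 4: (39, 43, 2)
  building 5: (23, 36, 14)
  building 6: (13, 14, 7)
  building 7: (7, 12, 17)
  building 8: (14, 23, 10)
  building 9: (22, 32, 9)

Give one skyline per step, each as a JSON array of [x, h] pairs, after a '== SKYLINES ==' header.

== SKYLINES ==
[[30,7],[39,0]]
[[1,17],[7,0],[30,7],[39,0]]
[[1,17],[7,3],[21,0],[30,7],[39,0]]
[[1,17],[7,3],[21,0],[30,7],[39,2],[43,0]]
[[1,17],[7,3],[21,0],[23,14],[36,7],[39,2],[43,0]]
[[1,17],[7,3],[13,7],[14,3],[21,0],[23,14],[36,7],[39,2],[43,0]]
[[1,17],[12,3],[13,7],[14,3],[21,0],[23,14],[36,7],[39,2],[43,0]]
[[1,17],[12,3],[13,7],[14,10],[23,14],[36,7],[39,2],[43,0]]
[[1,17],[12,3],[13,7],[14,10],[23,14],[36,7],[39,2],[43,0]]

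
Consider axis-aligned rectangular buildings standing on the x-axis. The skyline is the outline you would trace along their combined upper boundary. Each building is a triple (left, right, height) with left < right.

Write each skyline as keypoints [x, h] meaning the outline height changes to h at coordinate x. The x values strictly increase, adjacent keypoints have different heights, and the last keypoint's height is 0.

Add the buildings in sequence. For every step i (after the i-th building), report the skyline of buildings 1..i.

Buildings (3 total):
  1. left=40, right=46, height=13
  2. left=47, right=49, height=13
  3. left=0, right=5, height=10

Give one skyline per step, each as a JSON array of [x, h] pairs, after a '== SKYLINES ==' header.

== SKYLINES ==
[[40,13],[46,0]]
[[40,13],[46,0],[47,13],[49,0]]
[[0,10],[5,0],[40,13],[46,0],[47,13],[49,0]]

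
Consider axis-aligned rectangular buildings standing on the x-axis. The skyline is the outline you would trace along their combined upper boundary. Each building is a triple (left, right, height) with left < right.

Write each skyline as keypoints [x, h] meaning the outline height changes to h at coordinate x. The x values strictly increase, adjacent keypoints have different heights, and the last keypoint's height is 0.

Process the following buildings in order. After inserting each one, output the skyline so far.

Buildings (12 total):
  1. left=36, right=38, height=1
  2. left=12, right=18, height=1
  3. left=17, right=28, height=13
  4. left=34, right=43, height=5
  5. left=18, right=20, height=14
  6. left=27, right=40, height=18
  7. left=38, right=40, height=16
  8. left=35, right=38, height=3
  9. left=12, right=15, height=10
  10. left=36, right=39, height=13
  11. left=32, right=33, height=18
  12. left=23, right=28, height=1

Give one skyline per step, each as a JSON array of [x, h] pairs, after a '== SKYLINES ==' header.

== SKYLINES ==
[[36,1],[38,0]]
[[12,1],[18,0],[36,1],[38,0]]
[[12,1],[17,13],[28,0],[36,1],[38,0]]
[[12,1],[17,13],[28,0],[34,5],[43,0]]
[[12,1],[17,13],[18,14],[20,13],[28,0],[34,5],[43,0]]
[[12,1],[17,13],[18,14],[20,13],[27,18],[40,5],[43,0]]
[[12,1],[17,13],[18,14],[20,13],[27,18],[40,5],[43,0]]
[[12,1],[17,13],[18,14],[20,13],[27,18],[40,5],[43,0]]
[[12,10],[15,1],[17,13],[18,14],[20,13],[27,18],[40,5],[43,0]]
[[12,10],[15,1],[17,13],[18,14],[20,13],[27,18],[40,5],[43,0]]
[[12,10],[15,1],[17,13],[18,14],[20,13],[27,18],[40,5],[43,0]]
[[12,10],[15,1],[17,13],[18,14],[20,13],[27,18],[40,5],[43,0]]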